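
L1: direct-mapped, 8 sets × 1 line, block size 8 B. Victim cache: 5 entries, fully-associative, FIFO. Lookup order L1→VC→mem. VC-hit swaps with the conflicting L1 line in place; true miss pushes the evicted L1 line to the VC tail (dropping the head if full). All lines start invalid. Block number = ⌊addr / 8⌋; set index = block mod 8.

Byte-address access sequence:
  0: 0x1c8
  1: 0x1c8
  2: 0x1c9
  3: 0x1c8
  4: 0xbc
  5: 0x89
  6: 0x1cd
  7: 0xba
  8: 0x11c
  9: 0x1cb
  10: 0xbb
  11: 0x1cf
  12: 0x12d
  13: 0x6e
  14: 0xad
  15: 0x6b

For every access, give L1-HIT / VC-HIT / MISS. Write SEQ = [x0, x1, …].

0: 0x1c8 (blk 57, set 1) → MISS  vc=[]
1: 0x1c8 (blk 57, set 1) → L1-HIT  vc=[]
2: 0x1c9 (blk 57, set 1) → L1-HIT  vc=[]
3: 0x1c8 (blk 57, set 1) → L1-HIT  vc=[]
4: 0xbc (blk 23, set 7) → MISS  vc=[]
5: 0x89 (blk 17, set 1) → MISS  vc=[57]
6: 0x1cd (blk 57, set 1) → VC-HIT  vc=[17]
7: 0xba (blk 23, set 7) → L1-HIT  vc=[17]
8: 0x11c (blk 35, set 3) → MISS  vc=[17]
9: 0x1cb (blk 57, set 1) → L1-HIT  vc=[17]
10: 0xbb (blk 23, set 7) → L1-HIT  vc=[17]
11: 0x1cf (blk 57, set 1) → L1-HIT  vc=[17]
12: 0x12d (blk 37, set 5) → MISS  vc=[17]
13: 0x6e (blk 13, set 5) → MISS  vc=[17, 37]
14: 0xad (blk 21, set 5) → MISS  vc=[17, 37, 13]
15: 0x6b (blk 13, set 5) → VC-HIT  vc=[17, 37, 21]

SEQ = [MISS, L1-HIT, L1-HIT, L1-HIT, MISS, MISS, VC-HIT, L1-HIT, MISS, L1-HIT, L1-HIT, L1-HIT, MISS, MISS, MISS, VC-HIT]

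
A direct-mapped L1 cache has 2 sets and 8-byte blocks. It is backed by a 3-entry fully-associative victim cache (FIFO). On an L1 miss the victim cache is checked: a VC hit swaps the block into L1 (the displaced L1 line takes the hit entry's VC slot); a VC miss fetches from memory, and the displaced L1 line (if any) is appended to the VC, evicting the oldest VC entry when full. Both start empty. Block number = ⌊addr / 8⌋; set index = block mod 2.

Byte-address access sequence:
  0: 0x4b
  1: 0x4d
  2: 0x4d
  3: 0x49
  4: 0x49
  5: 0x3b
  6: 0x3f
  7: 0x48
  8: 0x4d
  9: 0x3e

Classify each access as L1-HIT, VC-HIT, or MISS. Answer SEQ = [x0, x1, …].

SEQ = [MISS, L1-HIT, L1-HIT, L1-HIT, L1-HIT, MISS, L1-HIT, VC-HIT, L1-HIT, VC-HIT]

  [0] addr=0x4b blk=9 s=1: MISS | VC []
  [1] addr=0x4d blk=9 s=1: L1-HIT | VC []
  [2] addr=0x4d blk=9 s=1: L1-HIT | VC []
  [3] addr=0x49 blk=9 s=1: L1-HIT | VC []
  [4] addr=0x49 blk=9 s=1: L1-HIT | VC []
  [5] addr=0x3b blk=7 s=1: MISS | VC [9]
  [6] addr=0x3f blk=7 s=1: L1-HIT | VC [9]
  [7] addr=0x48 blk=9 s=1: VC-HIT | VC [7]
  [8] addr=0x4d blk=9 s=1: L1-HIT | VC [7]
  [9] addr=0x3e blk=7 s=1: VC-HIT | VC [9]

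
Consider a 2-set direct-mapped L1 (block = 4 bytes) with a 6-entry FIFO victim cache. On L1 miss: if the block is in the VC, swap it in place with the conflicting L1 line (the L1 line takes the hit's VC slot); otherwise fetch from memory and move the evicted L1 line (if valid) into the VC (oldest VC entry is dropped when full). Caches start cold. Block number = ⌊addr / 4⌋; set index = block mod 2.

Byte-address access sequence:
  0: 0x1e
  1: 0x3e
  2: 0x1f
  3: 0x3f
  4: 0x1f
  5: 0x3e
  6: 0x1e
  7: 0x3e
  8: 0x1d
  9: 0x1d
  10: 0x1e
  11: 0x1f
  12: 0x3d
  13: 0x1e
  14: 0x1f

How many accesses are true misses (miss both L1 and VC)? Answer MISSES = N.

0: 0x1e (blk 7, set 1) → MISS  vc=[]
1: 0x3e (blk 15, set 1) → MISS  vc=[7]
2: 0x1f (blk 7, set 1) → VC-HIT  vc=[15]
3: 0x3f (blk 15, set 1) → VC-HIT  vc=[7]
4: 0x1f (blk 7, set 1) → VC-HIT  vc=[15]
5: 0x3e (blk 15, set 1) → VC-HIT  vc=[7]
6: 0x1e (blk 7, set 1) → VC-HIT  vc=[15]
7: 0x3e (blk 15, set 1) → VC-HIT  vc=[7]
8: 0x1d (blk 7, set 1) → VC-HIT  vc=[15]
9: 0x1d (blk 7, set 1) → L1-HIT  vc=[15]
10: 0x1e (blk 7, set 1) → L1-HIT  vc=[15]
11: 0x1f (blk 7, set 1) → L1-HIT  vc=[15]
12: 0x3d (blk 15, set 1) → VC-HIT  vc=[7]
13: 0x1e (blk 7, set 1) → VC-HIT  vc=[15]
14: 0x1f (blk 7, set 1) → L1-HIT  vc=[15]

MISSES = 2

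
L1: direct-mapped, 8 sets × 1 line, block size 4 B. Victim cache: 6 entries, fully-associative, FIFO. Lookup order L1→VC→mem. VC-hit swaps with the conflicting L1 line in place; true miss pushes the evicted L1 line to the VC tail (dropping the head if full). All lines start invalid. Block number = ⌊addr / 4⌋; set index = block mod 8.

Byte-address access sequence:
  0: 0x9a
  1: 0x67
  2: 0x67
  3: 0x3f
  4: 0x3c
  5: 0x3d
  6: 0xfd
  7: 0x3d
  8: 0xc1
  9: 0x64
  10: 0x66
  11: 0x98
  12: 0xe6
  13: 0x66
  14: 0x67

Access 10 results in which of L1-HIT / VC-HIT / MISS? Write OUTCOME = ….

#0 0x9a→b38/s6 MISS; vc=[]
#1 0x67→b25/s1 MISS; vc=[]
#2 0x67→b25/s1 L1-HIT; vc=[]
#3 0x3f→b15/s7 MISS; vc=[]
#4 0x3c→b15/s7 L1-HIT; vc=[]
#5 0x3d→b15/s7 L1-HIT; vc=[]
#6 0xfd→b63/s7 MISS; vc=[15]
#7 0x3d→b15/s7 VC-HIT; vc=[63]
#8 0xc1→b48/s0 MISS; vc=[63]
#9 0x64→b25/s1 L1-HIT; vc=[63]
#10 0x66→b25/s1 L1-HIT; vc=[63]
#11 0x98→b38/s6 L1-HIT; vc=[63]
#12 0xe6→b57/s1 MISS; vc=[63,25]
#13 0x66→b25/s1 VC-HIT; vc=[63,57]
#14 0x67→b25/s1 L1-HIT; vc=[63,57]

OUTCOME = L1-HIT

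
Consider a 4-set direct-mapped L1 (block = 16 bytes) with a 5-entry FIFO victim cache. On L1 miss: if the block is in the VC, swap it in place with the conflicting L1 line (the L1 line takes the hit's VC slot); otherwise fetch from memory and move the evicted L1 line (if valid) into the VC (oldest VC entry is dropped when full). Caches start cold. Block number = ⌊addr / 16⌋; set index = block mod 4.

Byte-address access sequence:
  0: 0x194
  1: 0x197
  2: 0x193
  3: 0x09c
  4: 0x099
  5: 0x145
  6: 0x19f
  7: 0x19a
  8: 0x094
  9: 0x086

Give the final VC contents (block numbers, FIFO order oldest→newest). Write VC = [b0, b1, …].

  [0] addr=0x194 blk=25 s=1: MISS | VC []
  [1] addr=0x197 blk=25 s=1: L1-HIT | VC []
  [2] addr=0x193 blk=25 s=1: L1-HIT | VC []
  [3] addr=0x9c blk=9 s=1: MISS | VC [25]
  [4] addr=0x99 blk=9 s=1: L1-HIT | VC [25]
  [5] addr=0x145 blk=20 s=0: MISS | VC [25]
  [6] addr=0x19f blk=25 s=1: VC-HIT | VC [9]
  [7] addr=0x19a blk=25 s=1: L1-HIT | VC [9]
  [8] addr=0x94 blk=9 s=1: VC-HIT | VC [25]
  [9] addr=0x86 blk=8 s=0: MISS | VC [25, 20]

VC = [25, 20]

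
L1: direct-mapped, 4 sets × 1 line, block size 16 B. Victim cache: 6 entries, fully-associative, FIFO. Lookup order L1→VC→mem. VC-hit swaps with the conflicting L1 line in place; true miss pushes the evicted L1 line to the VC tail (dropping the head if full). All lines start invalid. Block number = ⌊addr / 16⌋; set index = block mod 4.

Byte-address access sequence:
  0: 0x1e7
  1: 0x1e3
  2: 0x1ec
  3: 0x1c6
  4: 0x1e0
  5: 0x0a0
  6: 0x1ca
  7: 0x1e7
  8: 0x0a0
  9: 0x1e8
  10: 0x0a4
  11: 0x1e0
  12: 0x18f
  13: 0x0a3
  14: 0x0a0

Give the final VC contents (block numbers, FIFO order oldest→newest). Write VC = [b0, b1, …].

VC = [30, 28]

0: 0x1e7 (blk 30, set 2) → MISS  vc=[]
1: 0x1e3 (blk 30, set 2) → L1-HIT  vc=[]
2: 0x1ec (blk 30, set 2) → L1-HIT  vc=[]
3: 0x1c6 (blk 28, set 0) → MISS  vc=[]
4: 0x1e0 (blk 30, set 2) → L1-HIT  vc=[]
5: 0xa0 (blk 10, set 2) → MISS  vc=[30]
6: 0x1ca (blk 28, set 0) → L1-HIT  vc=[30]
7: 0x1e7 (blk 30, set 2) → VC-HIT  vc=[10]
8: 0xa0 (blk 10, set 2) → VC-HIT  vc=[30]
9: 0x1e8 (blk 30, set 2) → VC-HIT  vc=[10]
10: 0xa4 (blk 10, set 2) → VC-HIT  vc=[30]
11: 0x1e0 (blk 30, set 2) → VC-HIT  vc=[10]
12: 0x18f (blk 24, set 0) → MISS  vc=[10, 28]
13: 0xa3 (blk 10, set 2) → VC-HIT  vc=[30, 28]
14: 0xa0 (blk 10, set 2) → L1-HIT  vc=[30, 28]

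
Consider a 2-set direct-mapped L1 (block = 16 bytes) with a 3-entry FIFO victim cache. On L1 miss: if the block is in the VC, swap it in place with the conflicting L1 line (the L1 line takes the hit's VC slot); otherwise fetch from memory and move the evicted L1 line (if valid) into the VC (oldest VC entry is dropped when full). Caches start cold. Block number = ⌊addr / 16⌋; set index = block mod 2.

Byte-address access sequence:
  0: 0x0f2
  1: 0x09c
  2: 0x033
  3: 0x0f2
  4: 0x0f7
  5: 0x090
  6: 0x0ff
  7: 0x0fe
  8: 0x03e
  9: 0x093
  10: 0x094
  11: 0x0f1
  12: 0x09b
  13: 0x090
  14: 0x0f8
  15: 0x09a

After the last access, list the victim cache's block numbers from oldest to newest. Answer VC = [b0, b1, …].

0: 0xf2 (blk 15, set 1) → MISS  vc=[]
1: 0x9c (blk 9, set 1) → MISS  vc=[15]
2: 0x33 (blk 3, set 1) → MISS  vc=[15, 9]
3: 0xf2 (blk 15, set 1) → VC-HIT  vc=[3, 9]
4: 0xf7 (blk 15, set 1) → L1-HIT  vc=[3, 9]
5: 0x90 (blk 9, set 1) → VC-HIT  vc=[3, 15]
6: 0xff (blk 15, set 1) → VC-HIT  vc=[3, 9]
7: 0xfe (blk 15, set 1) → L1-HIT  vc=[3, 9]
8: 0x3e (blk 3, set 1) → VC-HIT  vc=[15, 9]
9: 0x93 (blk 9, set 1) → VC-HIT  vc=[15, 3]
10: 0x94 (blk 9, set 1) → L1-HIT  vc=[15, 3]
11: 0xf1 (blk 15, set 1) → VC-HIT  vc=[9, 3]
12: 0x9b (blk 9, set 1) → VC-HIT  vc=[15, 3]
13: 0x90 (blk 9, set 1) → L1-HIT  vc=[15, 3]
14: 0xf8 (blk 15, set 1) → VC-HIT  vc=[9, 3]
15: 0x9a (blk 9, set 1) → VC-HIT  vc=[15, 3]

VC = [15, 3]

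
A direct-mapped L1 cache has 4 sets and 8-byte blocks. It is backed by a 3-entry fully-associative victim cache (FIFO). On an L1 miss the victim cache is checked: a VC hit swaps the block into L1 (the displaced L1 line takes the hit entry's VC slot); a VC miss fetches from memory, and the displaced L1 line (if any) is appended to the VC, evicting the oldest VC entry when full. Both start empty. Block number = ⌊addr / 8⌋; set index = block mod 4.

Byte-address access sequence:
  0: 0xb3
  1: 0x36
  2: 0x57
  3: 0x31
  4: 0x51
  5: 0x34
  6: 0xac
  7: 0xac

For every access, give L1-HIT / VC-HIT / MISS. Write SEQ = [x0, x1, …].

  [0] addr=0xb3 blk=22 s=2: MISS | VC []
  [1] addr=0x36 blk=6 s=2: MISS | VC [22]
  [2] addr=0x57 blk=10 s=2: MISS | VC [22, 6]
  [3] addr=0x31 blk=6 s=2: VC-HIT | VC [22, 10]
  [4] addr=0x51 blk=10 s=2: VC-HIT | VC [22, 6]
  [5] addr=0x34 blk=6 s=2: VC-HIT | VC [22, 10]
  [6] addr=0xac blk=21 s=1: MISS | VC [22, 10]
  [7] addr=0xac blk=21 s=1: L1-HIT | VC [22, 10]

SEQ = [MISS, MISS, MISS, VC-HIT, VC-HIT, VC-HIT, MISS, L1-HIT]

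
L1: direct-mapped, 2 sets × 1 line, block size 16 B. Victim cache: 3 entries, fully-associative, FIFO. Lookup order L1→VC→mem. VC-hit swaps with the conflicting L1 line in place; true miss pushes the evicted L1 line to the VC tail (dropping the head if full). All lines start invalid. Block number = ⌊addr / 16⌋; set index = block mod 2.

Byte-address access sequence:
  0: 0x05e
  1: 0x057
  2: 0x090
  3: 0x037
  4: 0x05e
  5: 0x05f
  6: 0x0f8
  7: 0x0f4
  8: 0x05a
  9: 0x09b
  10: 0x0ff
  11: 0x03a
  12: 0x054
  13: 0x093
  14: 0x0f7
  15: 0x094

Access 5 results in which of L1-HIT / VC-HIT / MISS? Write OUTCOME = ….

OUTCOME = L1-HIT

0: 0x5e (blk 5, set 1) → MISS  vc=[]
1: 0x57 (blk 5, set 1) → L1-HIT  vc=[]
2: 0x90 (blk 9, set 1) → MISS  vc=[5]
3: 0x37 (blk 3, set 1) → MISS  vc=[5, 9]
4: 0x5e (blk 5, set 1) → VC-HIT  vc=[3, 9]
5: 0x5f (blk 5, set 1) → L1-HIT  vc=[3, 9]
6: 0xf8 (blk 15, set 1) → MISS  vc=[3, 9, 5]
7: 0xf4 (blk 15, set 1) → L1-HIT  vc=[3, 9, 5]
8: 0x5a (blk 5, set 1) → VC-HIT  vc=[3, 9, 15]
9: 0x9b (blk 9, set 1) → VC-HIT  vc=[3, 5, 15]
10: 0xff (blk 15, set 1) → VC-HIT  vc=[3, 5, 9]
11: 0x3a (blk 3, set 1) → VC-HIT  vc=[15, 5, 9]
12: 0x54 (blk 5, set 1) → VC-HIT  vc=[15, 3, 9]
13: 0x93 (blk 9, set 1) → VC-HIT  vc=[15, 3, 5]
14: 0xf7 (blk 15, set 1) → VC-HIT  vc=[9, 3, 5]
15: 0x94 (blk 9, set 1) → VC-HIT  vc=[15, 3, 5]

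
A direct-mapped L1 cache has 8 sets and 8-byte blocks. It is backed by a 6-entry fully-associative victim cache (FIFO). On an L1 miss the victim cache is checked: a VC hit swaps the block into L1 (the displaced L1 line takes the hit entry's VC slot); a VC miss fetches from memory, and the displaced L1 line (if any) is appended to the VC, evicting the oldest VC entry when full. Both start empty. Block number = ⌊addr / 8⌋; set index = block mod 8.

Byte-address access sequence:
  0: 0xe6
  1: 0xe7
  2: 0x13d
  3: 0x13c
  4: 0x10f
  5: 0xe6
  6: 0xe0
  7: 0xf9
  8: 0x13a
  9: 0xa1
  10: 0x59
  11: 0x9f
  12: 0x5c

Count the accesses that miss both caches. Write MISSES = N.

MISSES = 7

#0 0xe6→b28/s4 MISS; vc=[]
#1 0xe7→b28/s4 L1-HIT; vc=[]
#2 0x13d→b39/s7 MISS; vc=[]
#3 0x13c→b39/s7 L1-HIT; vc=[]
#4 0x10f→b33/s1 MISS; vc=[]
#5 0xe6→b28/s4 L1-HIT; vc=[]
#6 0xe0→b28/s4 L1-HIT; vc=[]
#7 0xf9→b31/s7 MISS; vc=[39]
#8 0x13a→b39/s7 VC-HIT; vc=[31]
#9 0xa1→b20/s4 MISS; vc=[31,28]
#10 0x59→b11/s3 MISS; vc=[31,28]
#11 0x9f→b19/s3 MISS; vc=[31,28,11]
#12 0x5c→b11/s3 VC-HIT; vc=[31,28,19]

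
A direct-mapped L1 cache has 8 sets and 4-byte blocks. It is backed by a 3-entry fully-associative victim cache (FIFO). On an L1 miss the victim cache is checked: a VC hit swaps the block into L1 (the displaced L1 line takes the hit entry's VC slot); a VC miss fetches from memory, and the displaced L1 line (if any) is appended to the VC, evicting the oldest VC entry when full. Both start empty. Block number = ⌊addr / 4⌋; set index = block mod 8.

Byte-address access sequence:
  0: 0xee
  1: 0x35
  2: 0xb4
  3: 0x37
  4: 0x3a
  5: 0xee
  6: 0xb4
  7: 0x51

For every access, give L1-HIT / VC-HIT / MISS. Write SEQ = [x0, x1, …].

0: 0xee (blk 59, set 3) → MISS  vc=[]
1: 0x35 (blk 13, set 5) → MISS  vc=[]
2: 0xb4 (blk 45, set 5) → MISS  vc=[13]
3: 0x37 (blk 13, set 5) → VC-HIT  vc=[45]
4: 0x3a (blk 14, set 6) → MISS  vc=[45]
5: 0xee (blk 59, set 3) → L1-HIT  vc=[45]
6: 0xb4 (blk 45, set 5) → VC-HIT  vc=[13]
7: 0x51 (blk 20, set 4) → MISS  vc=[13]

SEQ = [MISS, MISS, MISS, VC-HIT, MISS, L1-HIT, VC-HIT, MISS]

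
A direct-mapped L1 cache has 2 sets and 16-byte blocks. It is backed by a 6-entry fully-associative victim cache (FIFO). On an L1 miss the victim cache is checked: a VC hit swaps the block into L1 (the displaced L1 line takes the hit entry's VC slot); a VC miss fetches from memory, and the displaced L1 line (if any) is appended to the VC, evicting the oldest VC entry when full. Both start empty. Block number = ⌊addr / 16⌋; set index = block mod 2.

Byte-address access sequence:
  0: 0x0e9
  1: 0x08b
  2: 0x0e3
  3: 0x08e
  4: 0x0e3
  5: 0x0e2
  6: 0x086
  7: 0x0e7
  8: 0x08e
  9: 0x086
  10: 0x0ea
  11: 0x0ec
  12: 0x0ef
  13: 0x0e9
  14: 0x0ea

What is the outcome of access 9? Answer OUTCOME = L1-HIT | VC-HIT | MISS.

OUTCOME = L1-HIT

  [0] addr=0xe9 blk=14 s=0: MISS | VC []
  [1] addr=0x8b blk=8 s=0: MISS | VC [14]
  [2] addr=0xe3 blk=14 s=0: VC-HIT | VC [8]
  [3] addr=0x8e blk=8 s=0: VC-HIT | VC [14]
  [4] addr=0xe3 blk=14 s=0: VC-HIT | VC [8]
  [5] addr=0xe2 blk=14 s=0: L1-HIT | VC [8]
  [6] addr=0x86 blk=8 s=0: VC-HIT | VC [14]
  [7] addr=0xe7 blk=14 s=0: VC-HIT | VC [8]
  [8] addr=0x8e blk=8 s=0: VC-HIT | VC [14]
  [9] addr=0x86 blk=8 s=0: L1-HIT | VC [14]
  [10] addr=0xea blk=14 s=0: VC-HIT | VC [8]
  [11] addr=0xec blk=14 s=0: L1-HIT | VC [8]
  [12] addr=0xef blk=14 s=0: L1-HIT | VC [8]
  [13] addr=0xe9 blk=14 s=0: L1-HIT | VC [8]
  [14] addr=0xea blk=14 s=0: L1-HIT | VC [8]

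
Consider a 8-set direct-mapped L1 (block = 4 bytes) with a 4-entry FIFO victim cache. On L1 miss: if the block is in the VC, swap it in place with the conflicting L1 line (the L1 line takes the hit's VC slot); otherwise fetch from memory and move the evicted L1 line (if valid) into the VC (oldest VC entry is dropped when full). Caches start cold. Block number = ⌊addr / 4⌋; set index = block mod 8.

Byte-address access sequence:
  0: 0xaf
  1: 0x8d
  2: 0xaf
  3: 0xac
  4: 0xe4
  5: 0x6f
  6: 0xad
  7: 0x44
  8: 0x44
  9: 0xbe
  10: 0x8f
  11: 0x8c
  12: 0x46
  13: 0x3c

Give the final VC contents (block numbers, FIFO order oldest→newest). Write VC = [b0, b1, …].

VC = [43, 27, 57, 47]

#0 0xaf→b43/s3 MISS; vc=[]
#1 0x8d→b35/s3 MISS; vc=[43]
#2 0xaf→b43/s3 VC-HIT; vc=[35]
#3 0xac→b43/s3 L1-HIT; vc=[35]
#4 0xe4→b57/s1 MISS; vc=[35]
#5 0x6f→b27/s3 MISS; vc=[35,43]
#6 0xad→b43/s3 VC-HIT; vc=[35,27]
#7 0x44→b17/s1 MISS; vc=[35,27,57]
#8 0x44→b17/s1 L1-HIT; vc=[35,27,57]
#9 0xbe→b47/s7 MISS; vc=[35,27,57]
#10 0x8f→b35/s3 VC-HIT; vc=[43,27,57]
#11 0x8c→b35/s3 L1-HIT; vc=[43,27,57]
#12 0x46→b17/s1 L1-HIT; vc=[43,27,57]
#13 0x3c→b15/s7 MISS; vc=[43,27,57,47]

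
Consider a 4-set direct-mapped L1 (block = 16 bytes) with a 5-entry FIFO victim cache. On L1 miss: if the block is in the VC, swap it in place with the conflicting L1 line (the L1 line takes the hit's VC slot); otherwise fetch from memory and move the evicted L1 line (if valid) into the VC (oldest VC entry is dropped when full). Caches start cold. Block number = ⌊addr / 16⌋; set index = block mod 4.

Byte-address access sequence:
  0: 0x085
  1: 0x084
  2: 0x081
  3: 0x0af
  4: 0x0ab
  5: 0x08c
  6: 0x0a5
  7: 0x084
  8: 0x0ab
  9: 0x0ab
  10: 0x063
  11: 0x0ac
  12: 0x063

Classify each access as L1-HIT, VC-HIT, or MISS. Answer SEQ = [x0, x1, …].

0: 0x85 (blk 8, set 0) → MISS  vc=[]
1: 0x84 (blk 8, set 0) → L1-HIT  vc=[]
2: 0x81 (blk 8, set 0) → L1-HIT  vc=[]
3: 0xaf (blk 10, set 2) → MISS  vc=[]
4: 0xab (blk 10, set 2) → L1-HIT  vc=[]
5: 0x8c (blk 8, set 0) → L1-HIT  vc=[]
6: 0xa5 (blk 10, set 2) → L1-HIT  vc=[]
7: 0x84 (blk 8, set 0) → L1-HIT  vc=[]
8: 0xab (blk 10, set 2) → L1-HIT  vc=[]
9: 0xab (blk 10, set 2) → L1-HIT  vc=[]
10: 0x63 (blk 6, set 2) → MISS  vc=[10]
11: 0xac (blk 10, set 2) → VC-HIT  vc=[6]
12: 0x63 (blk 6, set 2) → VC-HIT  vc=[10]

SEQ = [MISS, L1-HIT, L1-HIT, MISS, L1-HIT, L1-HIT, L1-HIT, L1-HIT, L1-HIT, L1-HIT, MISS, VC-HIT, VC-HIT]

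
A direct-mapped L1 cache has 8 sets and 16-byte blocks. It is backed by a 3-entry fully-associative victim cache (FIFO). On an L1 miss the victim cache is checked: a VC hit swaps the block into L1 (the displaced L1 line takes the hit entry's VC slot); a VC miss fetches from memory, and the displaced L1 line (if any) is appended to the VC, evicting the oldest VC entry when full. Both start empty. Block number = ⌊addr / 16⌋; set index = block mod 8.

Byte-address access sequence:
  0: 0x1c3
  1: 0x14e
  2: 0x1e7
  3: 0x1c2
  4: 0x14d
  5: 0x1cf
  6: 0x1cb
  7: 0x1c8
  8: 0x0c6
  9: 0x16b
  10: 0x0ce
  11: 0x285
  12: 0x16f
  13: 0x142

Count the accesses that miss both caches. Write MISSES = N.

  [0] addr=0x1c3 blk=28 s=4: MISS | VC []
  [1] addr=0x14e blk=20 s=4: MISS | VC [28]
  [2] addr=0x1e7 blk=30 s=6: MISS | VC [28]
  [3] addr=0x1c2 blk=28 s=4: VC-HIT | VC [20]
  [4] addr=0x14d blk=20 s=4: VC-HIT | VC [28]
  [5] addr=0x1cf blk=28 s=4: VC-HIT | VC [20]
  [6] addr=0x1cb blk=28 s=4: L1-HIT | VC [20]
  [7] addr=0x1c8 blk=28 s=4: L1-HIT | VC [20]
  [8] addr=0xc6 blk=12 s=4: MISS | VC [20, 28]
  [9] addr=0x16b blk=22 s=6: MISS | VC [20, 28, 30]
  [10] addr=0xce blk=12 s=4: L1-HIT | VC [20, 28, 30]
  [11] addr=0x285 blk=40 s=0: MISS | VC [20, 28, 30]
  [12] addr=0x16f blk=22 s=6: L1-HIT | VC [20, 28, 30]
  [13] addr=0x142 blk=20 s=4: VC-HIT | VC [12, 28, 30]

MISSES = 6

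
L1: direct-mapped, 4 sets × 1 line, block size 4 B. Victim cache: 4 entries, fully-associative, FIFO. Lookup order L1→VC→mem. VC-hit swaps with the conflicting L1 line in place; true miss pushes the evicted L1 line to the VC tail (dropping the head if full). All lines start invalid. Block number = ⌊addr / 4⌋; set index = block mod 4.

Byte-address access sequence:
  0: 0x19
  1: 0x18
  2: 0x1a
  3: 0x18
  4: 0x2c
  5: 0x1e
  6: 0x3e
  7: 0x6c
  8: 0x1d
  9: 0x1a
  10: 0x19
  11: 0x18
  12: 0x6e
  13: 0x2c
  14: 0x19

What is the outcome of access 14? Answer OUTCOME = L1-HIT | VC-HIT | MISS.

OUTCOME = L1-HIT

  [0] addr=0x19 blk=6 s=2: MISS | VC []
  [1] addr=0x18 blk=6 s=2: L1-HIT | VC []
  [2] addr=0x1a blk=6 s=2: L1-HIT | VC []
  [3] addr=0x18 blk=6 s=2: L1-HIT | VC []
  [4] addr=0x2c blk=11 s=3: MISS | VC []
  [5] addr=0x1e blk=7 s=3: MISS | VC [11]
  [6] addr=0x3e blk=15 s=3: MISS | VC [11, 7]
  [7] addr=0x6c blk=27 s=3: MISS | VC [11, 7, 15]
  [8] addr=0x1d blk=7 s=3: VC-HIT | VC [11, 27, 15]
  [9] addr=0x1a blk=6 s=2: L1-HIT | VC [11, 27, 15]
  [10] addr=0x19 blk=6 s=2: L1-HIT | VC [11, 27, 15]
  [11] addr=0x18 blk=6 s=2: L1-HIT | VC [11, 27, 15]
  [12] addr=0x6e blk=27 s=3: VC-HIT | VC [11, 7, 15]
  [13] addr=0x2c blk=11 s=3: VC-HIT | VC [27, 7, 15]
  [14] addr=0x19 blk=6 s=2: L1-HIT | VC [27, 7, 15]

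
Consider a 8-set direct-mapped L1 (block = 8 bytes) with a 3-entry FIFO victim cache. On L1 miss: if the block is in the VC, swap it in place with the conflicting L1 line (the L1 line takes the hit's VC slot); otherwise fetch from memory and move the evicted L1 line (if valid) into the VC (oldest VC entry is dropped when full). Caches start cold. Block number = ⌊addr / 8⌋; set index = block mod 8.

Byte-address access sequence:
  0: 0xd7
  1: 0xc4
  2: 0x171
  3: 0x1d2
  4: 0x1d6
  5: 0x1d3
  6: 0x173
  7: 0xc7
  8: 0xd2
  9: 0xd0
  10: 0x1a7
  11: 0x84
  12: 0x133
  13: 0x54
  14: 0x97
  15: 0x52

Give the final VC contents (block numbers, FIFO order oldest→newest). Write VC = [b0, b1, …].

VC = [46, 26, 18]

0: 0xd7 (blk 26, set 2) → MISS  vc=[]
1: 0xc4 (blk 24, set 0) → MISS  vc=[]
2: 0x171 (blk 46, set 6) → MISS  vc=[]
3: 0x1d2 (blk 58, set 2) → MISS  vc=[26]
4: 0x1d6 (blk 58, set 2) → L1-HIT  vc=[26]
5: 0x1d3 (blk 58, set 2) → L1-HIT  vc=[26]
6: 0x173 (blk 46, set 6) → L1-HIT  vc=[26]
7: 0xc7 (blk 24, set 0) → L1-HIT  vc=[26]
8: 0xd2 (blk 26, set 2) → VC-HIT  vc=[58]
9: 0xd0 (blk 26, set 2) → L1-HIT  vc=[58]
10: 0x1a7 (blk 52, set 4) → MISS  vc=[58]
11: 0x84 (blk 16, set 0) → MISS  vc=[58, 24]
12: 0x133 (blk 38, set 6) → MISS  vc=[58, 24, 46]
13: 0x54 (blk 10, set 2) → MISS  vc=[24, 46, 26]
14: 0x97 (blk 18, set 2) → MISS  vc=[46, 26, 10]
15: 0x52 (blk 10, set 2) → VC-HIT  vc=[46, 26, 18]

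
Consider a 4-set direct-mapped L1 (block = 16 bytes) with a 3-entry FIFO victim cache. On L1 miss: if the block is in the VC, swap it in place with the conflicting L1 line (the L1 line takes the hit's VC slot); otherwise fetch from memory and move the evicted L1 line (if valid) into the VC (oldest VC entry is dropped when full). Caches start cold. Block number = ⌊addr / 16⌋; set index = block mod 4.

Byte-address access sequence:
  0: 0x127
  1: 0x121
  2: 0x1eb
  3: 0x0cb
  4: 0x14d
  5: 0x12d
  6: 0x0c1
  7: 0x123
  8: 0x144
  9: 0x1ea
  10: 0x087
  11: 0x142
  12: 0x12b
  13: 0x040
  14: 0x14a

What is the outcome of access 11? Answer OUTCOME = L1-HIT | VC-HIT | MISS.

OUTCOME = VC-HIT

#0 0x127→b18/s2 MISS; vc=[]
#1 0x121→b18/s2 L1-HIT; vc=[]
#2 0x1eb→b30/s2 MISS; vc=[18]
#3 0xcb→b12/s0 MISS; vc=[18]
#4 0x14d→b20/s0 MISS; vc=[18,12]
#5 0x12d→b18/s2 VC-HIT; vc=[30,12]
#6 0xc1→b12/s0 VC-HIT; vc=[30,20]
#7 0x123→b18/s2 L1-HIT; vc=[30,20]
#8 0x144→b20/s0 VC-HIT; vc=[30,12]
#9 0x1ea→b30/s2 VC-HIT; vc=[18,12]
#10 0x87→b8/s0 MISS; vc=[18,12,20]
#11 0x142→b20/s0 VC-HIT; vc=[18,12,8]
#12 0x12b→b18/s2 VC-HIT; vc=[30,12,8]
#13 0x40→b4/s0 MISS; vc=[12,8,20]
#14 0x14a→b20/s0 VC-HIT; vc=[12,8,4]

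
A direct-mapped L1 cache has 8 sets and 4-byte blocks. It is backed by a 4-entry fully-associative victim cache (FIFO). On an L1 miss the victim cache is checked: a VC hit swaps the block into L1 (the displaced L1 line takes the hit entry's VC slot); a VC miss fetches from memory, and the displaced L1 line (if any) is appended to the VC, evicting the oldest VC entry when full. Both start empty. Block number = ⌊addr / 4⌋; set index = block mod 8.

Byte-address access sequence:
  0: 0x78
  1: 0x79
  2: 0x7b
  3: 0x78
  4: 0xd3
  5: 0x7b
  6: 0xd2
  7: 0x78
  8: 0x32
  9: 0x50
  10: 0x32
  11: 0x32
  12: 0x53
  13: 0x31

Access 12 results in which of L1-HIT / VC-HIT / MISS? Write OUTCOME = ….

#0 0x78→b30/s6 MISS; vc=[]
#1 0x79→b30/s6 L1-HIT; vc=[]
#2 0x7b→b30/s6 L1-HIT; vc=[]
#3 0x78→b30/s6 L1-HIT; vc=[]
#4 0xd3→b52/s4 MISS; vc=[]
#5 0x7b→b30/s6 L1-HIT; vc=[]
#6 0xd2→b52/s4 L1-HIT; vc=[]
#7 0x78→b30/s6 L1-HIT; vc=[]
#8 0x32→b12/s4 MISS; vc=[52]
#9 0x50→b20/s4 MISS; vc=[52,12]
#10 0x32→b12/s4 VC-HIT; vc=[52,20]
#11 0x32→b12/s4 L1-HIT; vc=[52,20]
#12 0x53→b20/s4 VC-HIT; vc=[52,12]
#13 0x31→b12/s4 VC-HIT; vc=[52,20]

OUTCOME = VC-HIT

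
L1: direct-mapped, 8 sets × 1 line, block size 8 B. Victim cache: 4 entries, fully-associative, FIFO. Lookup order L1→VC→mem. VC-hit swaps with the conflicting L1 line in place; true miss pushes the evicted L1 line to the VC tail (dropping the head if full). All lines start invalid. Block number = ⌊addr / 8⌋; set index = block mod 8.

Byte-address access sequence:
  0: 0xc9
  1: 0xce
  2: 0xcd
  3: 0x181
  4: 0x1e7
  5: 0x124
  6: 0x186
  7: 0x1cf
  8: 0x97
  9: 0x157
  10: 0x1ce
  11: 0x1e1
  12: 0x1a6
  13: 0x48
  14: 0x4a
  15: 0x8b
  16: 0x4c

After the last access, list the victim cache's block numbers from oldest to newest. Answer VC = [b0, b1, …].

VC = [18, 60, 57, 17]

  [0] addr=0xc9 blk=25 s=1: MISS | VC []
  [1] addr=0xce blk=25 s=1: L1-HIT | VC []
  [2] addr=0xcd blk=25 s=1: L1-HIT | VC []
  [3] addr=0x181 blk=48 s=0: MISS | VC []
  [4] addr=0x1e7 blk=60 s=4: MISS | VC []
  [5] addr=0x124 blk=36 s=4: MISS | VC [60]
  [6] addr=0x186 blk=48 s=0: L1-HIT | VC [60]
  [7] addr=0x1cf blk=57 s=1: MISS | VC [60, 25]
  [8] addr=0x97 blk=18 s=2: MISS | VC [60, 25]
  [9] addr=0x157 blk=42 s=2: MISS | VC [60, 25, 18]
  [10] addr=0x1ce blk=57 s=1: L1-HIT | VC [60, 25, 18]
  [11] addr=0x1e1 blk=60 s=4: VC-HIT | VC [36, 25, 18]
  [12] addr=0x1a6 blk=52 s=4: MISS | VC [36, 25, 18, 60]
  [13] addr=0x48 blk=9 s=1: MISS | VC [25, 18, 60, 57]
  [14] addr=0x4a blk=9 s=1: L1-HIT | VC [25, 18, 60, 57]
  [15] addr=0x8b blk=17 s=1: MISS | VC [18, 60, 57, 9]
  [16] addr=0x4c blk=9 s=1: VC-HIT | VC [18, 60, 57, 17]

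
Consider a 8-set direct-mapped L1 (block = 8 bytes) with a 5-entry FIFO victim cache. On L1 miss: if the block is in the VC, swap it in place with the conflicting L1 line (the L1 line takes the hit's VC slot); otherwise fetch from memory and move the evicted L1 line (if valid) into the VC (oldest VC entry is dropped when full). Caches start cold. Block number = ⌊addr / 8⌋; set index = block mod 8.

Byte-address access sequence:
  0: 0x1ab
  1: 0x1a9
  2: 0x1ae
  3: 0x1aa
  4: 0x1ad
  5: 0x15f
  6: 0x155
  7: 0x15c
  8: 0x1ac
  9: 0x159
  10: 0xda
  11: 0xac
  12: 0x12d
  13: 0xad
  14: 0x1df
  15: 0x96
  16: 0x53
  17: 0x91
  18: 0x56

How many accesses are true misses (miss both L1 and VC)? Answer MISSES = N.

  [0] addr=0x1ab blk=53 s=5: MISS | VC []
  [1] addr=0x1a9 blk=53 s=5: L1-HIT | VC []
  [2] addr=0x1ae blk=53 s=5: L1-HIT | VC []
  [3] addr=0x1aa blk=53 s=5: L1-HIT | VC []
  [4] addr=0x1ad blk=53 s=5: L1-HIT | VC []
  [5] addr=0x15f blk=43 s=3: MISS | VC []
  [6] addr=0x155 blk=42 s=2: MISS | VC []
  [7] addr=0x15c blk=43 s=3: L1-HIT | VC []
  [8] addr=0x1ac blk=53 s=5: L1-HIT | VC []
  [9] addr=0x159 blk=43 s=3: L1-HIT | VC []
  [10] addr=0xda blk=27 s=3: MISS | VC [43]
  [11] addr=0xac blk=21 s=5: MISS | VC [43, 53]
  [12] addr=0x12d blk=37 s=5: MISS | VC [43, 53, 21]
  [13] addr=0xad blk=21 s=5: VC-HIT | VC [43, 53, 37]
  [14] addr=0x1df blk=59 s=3: MISS | VC [43, 53, 37, 27]
  [15] addr=0x96 blk=18 s=2: MISS | VC [43, 53, 37, 27, 42]
  [16] addr=0x53 blk=10 s=2: MISS | VC [53, 37, 27, 42, 18]
  [17] addr=0x91 blk=18 s=2: VC-HIT | VC [53, 37, 27, 42, 10]
  [18] addr=0x56 blk=10 s=2: VC-HIT | VC [53, 37, 27, 42, 18]

MISSES = 9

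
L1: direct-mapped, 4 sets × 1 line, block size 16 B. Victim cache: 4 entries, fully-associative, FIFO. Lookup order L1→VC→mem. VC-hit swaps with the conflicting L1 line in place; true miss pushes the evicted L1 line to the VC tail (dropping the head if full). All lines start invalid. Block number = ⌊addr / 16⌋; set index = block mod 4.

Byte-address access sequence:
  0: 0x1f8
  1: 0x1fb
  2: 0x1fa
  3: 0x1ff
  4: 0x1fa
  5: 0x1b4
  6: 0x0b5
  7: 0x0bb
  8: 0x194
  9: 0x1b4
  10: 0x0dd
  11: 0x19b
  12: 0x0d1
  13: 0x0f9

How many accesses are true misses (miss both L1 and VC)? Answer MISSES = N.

#0 0x1f8→b31/s3 MISS; vc=[]
#1 0x1fb→b31/s3 L1-HIT; vc=[]
#2 0x1fa→b31/s3 L1-HIT; vc=[]
#3 0x1ff→b31/s3 L1-HIT; vc=[]
#4 0x1fa→b31/s3 L1-HIT; vc=[]
#5 0x1b4→b27/s3 MISS; vc=[31]
#6 0xb5→b11/s3 MISS; vc=[31,27]
#7 0xbb→b11/s3 L1-HIT; vc=[31,27]
#8 0x194→b25/s1 MISS; vc=[31,27]
#9 0x1b4→b27/s3 VC-HIT; vc=[31,11]
#10 0xdd→b13/s1 MISS; vc=[31,11,25]
#11 0x19b→b25/s1 VC-HIT; vc=[31,11,13]
#12 0xd1→b13/s1 VC-HIT; vc=[31,11,25]
#13 0xf9→b15/s3 MISS; vc=[31,11,25,27]

MISSES = 6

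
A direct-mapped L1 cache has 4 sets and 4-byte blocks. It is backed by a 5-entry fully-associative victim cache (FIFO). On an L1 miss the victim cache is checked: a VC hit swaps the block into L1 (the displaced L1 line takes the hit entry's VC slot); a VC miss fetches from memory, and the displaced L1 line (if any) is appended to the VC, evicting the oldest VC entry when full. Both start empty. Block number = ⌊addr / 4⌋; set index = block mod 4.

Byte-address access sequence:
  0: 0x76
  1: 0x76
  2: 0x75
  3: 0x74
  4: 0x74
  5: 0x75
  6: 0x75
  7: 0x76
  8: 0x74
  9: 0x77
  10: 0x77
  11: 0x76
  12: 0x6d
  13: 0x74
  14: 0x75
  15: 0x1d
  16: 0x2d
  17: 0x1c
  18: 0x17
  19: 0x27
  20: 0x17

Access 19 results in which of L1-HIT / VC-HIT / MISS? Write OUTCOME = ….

#0 0x76→b29/s1 MISS; vc=[]
#1 0x76→b29/s1 L1-HIT; vc=[]
#2 0x75→b29/s1 L1-HIT; vc=[]
#3 0x74→b29/s1 L1-HIT; vc=[]
#4 0x74→b29/s1 L1-HIT; vc=[]
#5 0x75→b29/s1 L1-HIT; vc=[]
#6 0x75→b29/s1 L1-HIT; vc=[]
#7 0x76→b29/s1 L1-HIT; vc=[]
#8 0x74→b29/s1 L1-HIT; vc=[]
#9 0x77→b29/s1 L1-HIT; vc=[]
#10 0x77→b29/s1 L1-HIT; vc=[]
#11 0x76→b29/s1 L1-HIT; vc=[]
#12 0x6d→b27/s3 MISS; vc=[]
#13 0x74→b29/s1 L1-HIT; vc=[]
#14 0x75→b29/s1 L1-HIT; vc=[]
#15 0x1d→b7/s3 MISS; vc=[27]
#16 0x2d→b11/s3 MISS; vc=[27,7]
#17 0x1c→b7/s3 VC-HIT; vc=[27,11]
#18 0x17→b5/s1 MISS; vc=[27,11,29]
#19 0x27→b9/s1 MISS; vc=[27,11,29,5]
#20 0x17→b5/s1 VC-HIT; vc=[27,11,29,9]

OUTCOME = MISS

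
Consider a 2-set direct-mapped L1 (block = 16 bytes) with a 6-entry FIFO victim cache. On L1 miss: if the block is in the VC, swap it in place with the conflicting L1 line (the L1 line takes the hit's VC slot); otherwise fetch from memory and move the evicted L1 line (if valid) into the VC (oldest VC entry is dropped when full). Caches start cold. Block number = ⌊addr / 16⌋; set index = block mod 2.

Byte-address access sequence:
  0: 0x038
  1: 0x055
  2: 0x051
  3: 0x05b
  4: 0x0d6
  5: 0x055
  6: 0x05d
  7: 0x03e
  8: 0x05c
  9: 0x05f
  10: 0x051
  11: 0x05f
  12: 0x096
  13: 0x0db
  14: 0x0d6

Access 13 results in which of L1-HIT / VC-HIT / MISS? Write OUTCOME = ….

OUTCOME = VC-HIT

0: 0x38 (blk 3, set 1) → MISS  vc=[]
1: 0x55 (blk 5, set 1) → MISS  vc=[3]
2: 0x51 (blk 5, set 1) → L1-HIT  vc=[3]
3: 0x5b (blk 5, set 1) → L1-HIT  vc=[3]
4: 0xd6 (blk 13, set 1) → MISS  vc=[3, 5]
5: 0x55 (blk 5, set 1) → VC-HIT  vc=[3, 13]
6: 0x5d (blk 5, set 1) → L1-HIT  vc=[3, 13]
7: 0x3e (blk 3, set 1) → VC-HIT  vc=[5, 13]
8: 0x5c (blk 5, set 1) → VC-HIT  vc=[3, 13]
9: 0x5f (blk 5, set 1) → L1-HIT  vc=[3, 13]
10: 0x51 (blk 5, set 1) → L1-HIT  vc=[3, 13]
11: 0x5f (blk 5, set 1) → L1-HIT  vc=[3, 13]
12: 0x96 (blk 9, set 1) → MISS  vc=[3, 13, 5]
13: 0xdb (blk 13, set 1) → VC-HIT  vc=[3, 9, 5]
14: 0xd6 (blk 13, set 1) → L1-HIT  vc=[3, 9, 5]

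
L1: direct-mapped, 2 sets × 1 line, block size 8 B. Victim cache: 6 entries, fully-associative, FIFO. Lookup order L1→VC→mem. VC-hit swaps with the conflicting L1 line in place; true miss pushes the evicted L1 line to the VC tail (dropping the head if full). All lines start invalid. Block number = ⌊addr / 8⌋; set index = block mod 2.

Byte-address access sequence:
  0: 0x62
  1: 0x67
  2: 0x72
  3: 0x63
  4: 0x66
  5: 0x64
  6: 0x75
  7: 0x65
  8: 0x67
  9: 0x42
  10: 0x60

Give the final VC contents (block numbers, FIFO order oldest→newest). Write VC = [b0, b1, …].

VC = [14, 8]

0: 0x62 (blk 12, set 0) → MISS  vc=[]
1: 0x67 (blk 12, set 0) → L1-HIT  vc=[]
2: 0x72 (blk 14, set 0) → MISS  vc=[12]
3: 0x63 (blk 12, set 0) → VC-HIT  vc=[14]
4: 0x66 (blk 12, set 0) → L1-HIT  vc=[14]
5: 0x64 (blk 12, set 0) → L1-HIT  vc=[14]
6: 0x75 (blk 14, set 0) → VC-HIT  vc=[12]
7: 0x65 (blk 12, set 0) → VC-HIT  vc=[14]
8: 0x67 (blk 12, set 0) → L1-HIT  vc=[14]
9: 0x42 (blk 8, set 0) → MISS  vc=[14, 12]
10: 0x60 (blk 12, set 0) → VC-HIT  vc=[14, 8]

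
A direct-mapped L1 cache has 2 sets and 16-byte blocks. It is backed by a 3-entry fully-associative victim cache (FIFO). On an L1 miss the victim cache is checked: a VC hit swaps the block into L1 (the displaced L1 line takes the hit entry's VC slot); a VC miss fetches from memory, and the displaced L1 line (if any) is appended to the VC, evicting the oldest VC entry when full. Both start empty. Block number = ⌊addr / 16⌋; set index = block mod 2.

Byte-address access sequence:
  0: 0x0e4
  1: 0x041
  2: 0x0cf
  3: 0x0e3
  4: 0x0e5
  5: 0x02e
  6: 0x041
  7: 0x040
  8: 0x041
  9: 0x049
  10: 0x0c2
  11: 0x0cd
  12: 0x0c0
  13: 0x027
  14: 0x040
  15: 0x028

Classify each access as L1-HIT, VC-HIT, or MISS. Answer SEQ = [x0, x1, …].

SEQ = [MISS, MISS, MISS, VC-HIT, L1-HIT, MISS, VC-HIT, L1-HIT, L1-HIT, L1-HIT, VC-HIT, L1-HIT, L1-HIT, VC-HIT, VC-HIT, VC-HIT]

  [0] addr=0xe4 blk=14 s=0: MISS | VC []
  [1] addr=0x41 blk=4 s=0: MISS | VC [14]
  [2] addr=0xcf blk=12 s=0: MISS | VC [14, 4]
  [3] addr=0xe3 blk=14 s=0: VC-HIT | VC [12, 4]
  [4] addr=0xe5 blk=14 s=0: L1-HIT | VC [12, 4]
  [5] addr=0x2e blk=2 s=0: MISS | VC [12, 4, 14]
  [6] addr=0x41 blk=4 s=0: VC-HIT | VC [12, 2, 14]
  [7] addr=0x40 blk=4 s=0: L1-HIT | VC [12, 2, 14]
  [8] addr=0x41 blk=4 s=0: L1-HIT | VC [12, 2, 14]
  [9] addr=0x49 blk=4 s=0: L1-HIT | VC [12, 2, 14]
  [10] addr=0xc2 blk=12 s=0: VC-HIT | VC [4, 2, 14]
  [11] addr=0xcd blk=12 s=0: L1-HIT | VC [4, 2, 14]
  [12] addr=0xc0 blk=12 s=0: L1-HIT | VC [4, 2, 14]
  [13] addr=0x27 blk=2 s=0: VC-HIT | VC [4, 12, 14]
  [14] addr=0x40 blk=4 s=0: VC-HIT | VC [2, 12, 14]
  [15] addr=0x28 blk=2 s=0: VC-HIT | VC [4, 12, 14]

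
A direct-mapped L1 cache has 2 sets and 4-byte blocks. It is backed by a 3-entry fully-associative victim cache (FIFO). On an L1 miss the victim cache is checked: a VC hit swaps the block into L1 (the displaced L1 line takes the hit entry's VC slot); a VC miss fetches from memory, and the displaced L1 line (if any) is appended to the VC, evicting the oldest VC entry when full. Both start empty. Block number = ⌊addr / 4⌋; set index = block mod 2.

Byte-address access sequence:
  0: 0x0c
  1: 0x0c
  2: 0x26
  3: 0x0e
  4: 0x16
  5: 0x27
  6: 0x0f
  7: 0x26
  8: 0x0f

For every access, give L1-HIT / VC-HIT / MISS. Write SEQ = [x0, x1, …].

0: 0xc (blk 3, set 1) → MISS  vc=[]
1: 0xc (blk 3, set 1) → L1-HIT  vc=[]
2: 0x26 (blk 9, set 1) → MISS  vc=[3]
3: 0xe (blk 3, set 1) → VC-HIT  vc=[9]
4: 0x16 (blk 5, set 1) → MISS  vc=[9, 3]
5: 0x27 (blk 9, set 1) → VC-HIT  vc=[5, 3]
6: 0xf (blk 3, set 1) → VC-HIT  vc=[5, 9]
7: 0x26 (blk 9, set 1) → VC-HIT  vc=[5, 3]
8: 0xf (blk 3, set 1) → VC-HIT  vc=[5, 9]

SEQ = [MISS, L1-HIT, MISS, VC-HIT, MISS, VC-HIT, VC-HIT, VC-HIT, VC-HIT]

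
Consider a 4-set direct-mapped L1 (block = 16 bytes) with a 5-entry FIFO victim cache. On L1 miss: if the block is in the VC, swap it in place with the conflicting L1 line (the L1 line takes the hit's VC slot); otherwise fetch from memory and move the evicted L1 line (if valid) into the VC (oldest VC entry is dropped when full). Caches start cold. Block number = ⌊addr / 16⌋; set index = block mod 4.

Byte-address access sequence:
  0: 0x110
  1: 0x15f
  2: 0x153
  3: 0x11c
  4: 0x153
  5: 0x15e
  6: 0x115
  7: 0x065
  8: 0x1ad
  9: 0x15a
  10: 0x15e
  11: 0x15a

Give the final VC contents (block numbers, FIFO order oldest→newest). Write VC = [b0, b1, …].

  [0] addr=0x110 blk=17 s=1: MISS | VC []
  [1] addr=0x15f blk=21 s=1: MISS | VC [17]
  [2] addr=0x153 blk=21 s=1: L1-HIT | VC [17]
  [3] addr=0x11c blk=17 s=1: VC-HIT | VC [21]
  [4] addr=0x153 blk=21 s=1: VC-HIT | VC [17]
  [5] addr=0x15e blk=21 s=1: L1-HIT | VC [17]
  [6] addr=0x115 blk=17 s=1: VC-HIT | VC [21]
  [7] addr=0x65 blk=6 s=2: MISS | VC [21]
  [8] addr=0x1ad blk=26 s=2: MISS | VC [21, 6]
  [9] addr=0x15a blk=21 s=1: VC-HIT | VC [17, 6]
  [10] addr=0x15e blk=21 s=1: L1-HIT | VC [17, 6]
  [11] addr=0x15a blk=21 s=1: L1-HIT | VC [17, 6]

VC = [17, 6]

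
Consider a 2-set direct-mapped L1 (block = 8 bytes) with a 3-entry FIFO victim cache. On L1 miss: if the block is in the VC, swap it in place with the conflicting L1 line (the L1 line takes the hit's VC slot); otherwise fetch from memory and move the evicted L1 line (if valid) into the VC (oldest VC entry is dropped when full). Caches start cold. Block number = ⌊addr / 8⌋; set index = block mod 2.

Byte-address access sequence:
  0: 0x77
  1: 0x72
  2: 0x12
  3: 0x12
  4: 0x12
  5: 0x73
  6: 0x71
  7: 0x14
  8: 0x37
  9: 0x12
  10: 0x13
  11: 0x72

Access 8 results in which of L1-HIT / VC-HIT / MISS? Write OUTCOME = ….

0: 0x77 (blk 14, set 0) → MISS  vc=[]
1: 0x72 (blk 14, set 0) → L1-HIT  vc=[]
2: 0x12 (blk 2, set 0) → MISS  vc=[14]
3: 0x12 (blk 2, set 0) → L1-HIT  vc=[14]
4: 0x12 (blk 2, set 0) → L1-HIT  vc=[14]
5: 0x73 (blk 14, set 0) → VC-HIT  vc=[2]
6: 0x71 (blk 14, set 0) → L1-HIT  vc=[2]
7: 0x14 (blk 2, set 0) → VC-HIT  vc=[14]
8: 0x37 (blk 6, set 0) → MISS  vc=[14, 2]
9: 0x12 (blk 2, set 0) → VC-HIT  vc=[14, 6]
10: 0x13 (blk 2, set 0) → L1-HIT  vc=[14, 6]
11: 0x72 (blk 14, set 0) → VC-HIT  vc=[2, 6]

OUTCOME = MISS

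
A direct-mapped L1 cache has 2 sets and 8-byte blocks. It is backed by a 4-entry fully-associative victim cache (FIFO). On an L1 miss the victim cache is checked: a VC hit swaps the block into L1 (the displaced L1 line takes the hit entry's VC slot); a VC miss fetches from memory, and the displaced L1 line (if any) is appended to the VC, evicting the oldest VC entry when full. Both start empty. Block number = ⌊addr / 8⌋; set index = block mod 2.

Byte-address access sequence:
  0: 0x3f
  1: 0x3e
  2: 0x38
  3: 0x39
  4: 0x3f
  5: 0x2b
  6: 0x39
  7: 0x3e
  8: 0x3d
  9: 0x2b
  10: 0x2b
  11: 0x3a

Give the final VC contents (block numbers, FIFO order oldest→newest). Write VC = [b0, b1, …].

VC = [5]

#0 0x3f→b7/s1 MISS; vc=[]
#1 0x3e→b7/s1 L1-HIT; vc=[]
#2 0x38→b7/s1 L1-HIT; vc=[]
#3 0x39→b7/s1 L1-HIT; vc=[]
#4 0x3f→b7/s1 L1-HIT; vc=[]
#5 0x2b→b5/s1 MISS; vc=[7]
#6 0x39→b7/s1 VC-HIT; vc=[5]
#7 0x3e→b7/s1 L1-HIT; vc=[5]
#8 0x3d→b7/s1 L1-HIT; vc=[5]
#9 0x2b→b5/s1 VC-HIT; vc=[7]
#10 0x2b→b5/s1 L1-HIT; vc=[7]
#11 0x3a→b7/s1 VC-HIT; vc=[5]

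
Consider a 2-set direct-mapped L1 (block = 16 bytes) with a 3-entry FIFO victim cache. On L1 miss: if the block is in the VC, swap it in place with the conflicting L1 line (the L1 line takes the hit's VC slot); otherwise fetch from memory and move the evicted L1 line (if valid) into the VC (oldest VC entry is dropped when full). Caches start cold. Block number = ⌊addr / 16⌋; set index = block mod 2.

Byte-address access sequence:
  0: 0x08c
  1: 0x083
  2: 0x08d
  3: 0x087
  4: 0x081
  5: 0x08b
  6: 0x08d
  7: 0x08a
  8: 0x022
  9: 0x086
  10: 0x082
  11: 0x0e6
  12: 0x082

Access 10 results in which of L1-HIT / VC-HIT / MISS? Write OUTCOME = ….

OUTCOME = L1-HIT

#0 0x8c→b8/s0 MISS; vc=[]
#1 0x83→b8/s0 L1-HIT; vc=[]
#2 0x8d→b8/s0 L1-HIT; vc=[]
#3 0x87→b8/s0 L1-HIT; vc=[]
#4 0x81→b8/s0 L1-HIT; vc=[]
#5 0x8b→b8/s0 L1-HIT; vc=[]
#6 0x8d→b8/s0 L1-HIT; vc=[]
#7 0x8a→b8/s0 L1-HIT; vc=[]
#8 0x22→b2/s0 MISS; vc=[8]
#9 0x86→b8/s0 VC-HIT; vc=[2]
#10 0x82→b8/s0 L1-HIT; vc=[2]
#11 0xe6→b14/s0 MISS; vc=[2,8]
#12 0x82→b8/s0 VC-HIT; vc=[2,14]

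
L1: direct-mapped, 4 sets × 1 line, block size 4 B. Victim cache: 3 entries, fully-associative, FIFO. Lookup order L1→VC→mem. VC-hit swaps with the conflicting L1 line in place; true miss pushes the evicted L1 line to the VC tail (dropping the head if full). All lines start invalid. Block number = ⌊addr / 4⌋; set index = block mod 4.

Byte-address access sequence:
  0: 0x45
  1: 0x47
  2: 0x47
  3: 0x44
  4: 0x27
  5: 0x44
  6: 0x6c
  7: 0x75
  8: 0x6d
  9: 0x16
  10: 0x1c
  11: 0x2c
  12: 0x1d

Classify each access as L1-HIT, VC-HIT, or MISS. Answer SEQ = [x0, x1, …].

#0 0x45→b17/s1 MISS; vc=[]
#1 0x47→b17/s1 L1-HIT; vc=[]
#2 0x47→b17/s1 L1-HIT; vc=[]
#3 0x44→b17/s1 L1-HIT; vc=[]
#4 0x27→b9/s1 MISS; vc=[17]
#5 0x44→b17/s1 VC-HIT; vc=[9]
#6 0x6c→b27/s3 MISS; vc=[9]
#7 0x75→b29/s1 MISS; vc=[9,17]
#8 0x6d→b27/s3 L1-HIT; vc=[9,17]
#9 0x16→b5/s1 MISS; vc=[9,17,29]
#10 0x1c→b7/s3 MISS; vc=[17,29,27]
#11 0x2c→b11/s3 MISS; vc=[29,27,7]
#12 0x1d→b7/s3 VC-HIT; vc=[29,27,11]

SEQ = [MISS, L1-HIT, L1-HIT, L1-HIT, MISS, VC-HIT, MISS, MISS, L1-HIT, MISS, MISS, MISS, VC-HIT]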